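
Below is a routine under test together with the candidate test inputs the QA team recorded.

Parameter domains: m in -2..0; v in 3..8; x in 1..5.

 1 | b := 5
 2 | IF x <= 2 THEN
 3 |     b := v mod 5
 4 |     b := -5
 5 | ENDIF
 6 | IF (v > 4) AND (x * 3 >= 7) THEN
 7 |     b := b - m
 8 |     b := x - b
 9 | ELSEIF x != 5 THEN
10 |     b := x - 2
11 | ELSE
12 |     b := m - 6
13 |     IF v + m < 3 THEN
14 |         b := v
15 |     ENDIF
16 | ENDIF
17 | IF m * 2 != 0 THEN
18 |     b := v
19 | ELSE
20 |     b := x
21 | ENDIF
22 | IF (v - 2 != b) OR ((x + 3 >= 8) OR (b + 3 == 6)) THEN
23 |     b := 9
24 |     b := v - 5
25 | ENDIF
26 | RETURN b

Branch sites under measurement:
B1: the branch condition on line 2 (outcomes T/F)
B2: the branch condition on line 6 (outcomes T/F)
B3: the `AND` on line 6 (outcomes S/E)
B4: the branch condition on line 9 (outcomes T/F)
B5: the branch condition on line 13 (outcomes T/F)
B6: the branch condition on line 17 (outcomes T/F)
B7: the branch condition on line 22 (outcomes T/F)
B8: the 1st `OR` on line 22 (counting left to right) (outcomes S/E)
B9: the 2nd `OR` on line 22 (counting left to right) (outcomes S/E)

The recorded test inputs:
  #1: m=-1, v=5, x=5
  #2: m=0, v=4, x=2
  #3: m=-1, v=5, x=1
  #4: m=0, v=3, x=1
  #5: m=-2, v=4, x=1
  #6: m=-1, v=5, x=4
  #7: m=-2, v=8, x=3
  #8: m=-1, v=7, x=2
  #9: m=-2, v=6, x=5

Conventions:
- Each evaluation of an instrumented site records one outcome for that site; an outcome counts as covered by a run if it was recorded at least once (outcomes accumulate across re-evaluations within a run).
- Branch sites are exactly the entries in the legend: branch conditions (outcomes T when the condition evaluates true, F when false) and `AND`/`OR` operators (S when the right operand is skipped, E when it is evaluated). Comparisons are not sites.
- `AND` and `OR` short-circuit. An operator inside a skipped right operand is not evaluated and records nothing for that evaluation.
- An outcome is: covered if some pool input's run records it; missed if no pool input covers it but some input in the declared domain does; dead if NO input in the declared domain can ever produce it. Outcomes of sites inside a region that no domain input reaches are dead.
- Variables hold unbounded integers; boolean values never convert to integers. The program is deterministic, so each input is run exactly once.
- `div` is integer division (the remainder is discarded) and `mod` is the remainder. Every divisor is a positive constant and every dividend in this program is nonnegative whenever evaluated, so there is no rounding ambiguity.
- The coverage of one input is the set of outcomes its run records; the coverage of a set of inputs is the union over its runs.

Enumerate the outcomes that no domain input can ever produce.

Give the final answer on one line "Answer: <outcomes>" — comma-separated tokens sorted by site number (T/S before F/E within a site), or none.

running all 90 domain inputs and tallying outcomes:
  reachable outcomes have witnesses, e.g. B1=T (e.g. m=-2, v=3, x=1), B1=F (e.g. m=-2, v=3, x=3), B2=T (e.g. m=-2, v=5, x=3), B2=F (e.g. m=-2, v=3, x=1)

Answer: none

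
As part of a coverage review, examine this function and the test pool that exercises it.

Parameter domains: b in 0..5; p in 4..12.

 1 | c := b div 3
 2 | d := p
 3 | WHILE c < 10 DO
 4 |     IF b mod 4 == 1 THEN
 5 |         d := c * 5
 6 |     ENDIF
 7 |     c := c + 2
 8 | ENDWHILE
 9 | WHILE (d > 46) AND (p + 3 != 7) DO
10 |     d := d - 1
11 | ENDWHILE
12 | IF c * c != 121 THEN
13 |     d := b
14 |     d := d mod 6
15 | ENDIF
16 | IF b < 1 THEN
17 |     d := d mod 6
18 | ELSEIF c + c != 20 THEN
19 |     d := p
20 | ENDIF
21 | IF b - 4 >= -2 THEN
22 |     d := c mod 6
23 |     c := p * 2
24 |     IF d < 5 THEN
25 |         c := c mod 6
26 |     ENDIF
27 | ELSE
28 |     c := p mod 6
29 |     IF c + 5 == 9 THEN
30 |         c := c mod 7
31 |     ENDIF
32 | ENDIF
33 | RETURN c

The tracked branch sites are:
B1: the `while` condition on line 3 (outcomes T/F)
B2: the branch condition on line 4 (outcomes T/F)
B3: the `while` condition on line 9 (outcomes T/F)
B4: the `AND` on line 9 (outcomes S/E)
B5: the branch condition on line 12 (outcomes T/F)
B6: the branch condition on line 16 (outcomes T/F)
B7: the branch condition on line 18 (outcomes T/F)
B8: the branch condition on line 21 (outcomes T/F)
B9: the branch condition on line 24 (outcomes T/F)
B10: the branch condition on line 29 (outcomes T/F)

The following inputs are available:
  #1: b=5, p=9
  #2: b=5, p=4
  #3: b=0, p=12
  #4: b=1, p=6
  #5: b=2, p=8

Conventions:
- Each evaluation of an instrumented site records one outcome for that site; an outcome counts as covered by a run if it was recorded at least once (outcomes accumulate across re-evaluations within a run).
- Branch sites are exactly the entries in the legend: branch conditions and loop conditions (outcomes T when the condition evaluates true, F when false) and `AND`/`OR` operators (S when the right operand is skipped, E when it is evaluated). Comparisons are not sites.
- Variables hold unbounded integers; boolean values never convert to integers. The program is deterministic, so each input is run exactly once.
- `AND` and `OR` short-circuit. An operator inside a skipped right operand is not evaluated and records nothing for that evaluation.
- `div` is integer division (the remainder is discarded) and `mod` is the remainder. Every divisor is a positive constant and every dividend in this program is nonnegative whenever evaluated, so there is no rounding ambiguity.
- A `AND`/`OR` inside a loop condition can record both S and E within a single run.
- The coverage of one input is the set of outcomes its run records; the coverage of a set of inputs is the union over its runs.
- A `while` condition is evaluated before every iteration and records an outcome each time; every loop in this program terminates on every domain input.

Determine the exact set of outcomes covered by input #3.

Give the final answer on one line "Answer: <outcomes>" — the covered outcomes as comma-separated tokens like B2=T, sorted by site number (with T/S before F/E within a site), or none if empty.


Running input #3 (b=0, p=12), event by event:
  B1->T, B2->F, B1->T, B2->F, B1->T, B2->F, B1->T, B2->F, B1->T, B2->F
  B1->F, B4->S, B3->F, B5->T, B6->T, B8->F, B10->F
as a set, this run covers: B1=T, B1=F, B2=F, B3=F, B4=S, B5=T, B6=T, B8=F, B10=F
Answer: B1=T, B1=F, B2=F, B3=F, B4=S, B5=T, B6=T, B8=F, B10=F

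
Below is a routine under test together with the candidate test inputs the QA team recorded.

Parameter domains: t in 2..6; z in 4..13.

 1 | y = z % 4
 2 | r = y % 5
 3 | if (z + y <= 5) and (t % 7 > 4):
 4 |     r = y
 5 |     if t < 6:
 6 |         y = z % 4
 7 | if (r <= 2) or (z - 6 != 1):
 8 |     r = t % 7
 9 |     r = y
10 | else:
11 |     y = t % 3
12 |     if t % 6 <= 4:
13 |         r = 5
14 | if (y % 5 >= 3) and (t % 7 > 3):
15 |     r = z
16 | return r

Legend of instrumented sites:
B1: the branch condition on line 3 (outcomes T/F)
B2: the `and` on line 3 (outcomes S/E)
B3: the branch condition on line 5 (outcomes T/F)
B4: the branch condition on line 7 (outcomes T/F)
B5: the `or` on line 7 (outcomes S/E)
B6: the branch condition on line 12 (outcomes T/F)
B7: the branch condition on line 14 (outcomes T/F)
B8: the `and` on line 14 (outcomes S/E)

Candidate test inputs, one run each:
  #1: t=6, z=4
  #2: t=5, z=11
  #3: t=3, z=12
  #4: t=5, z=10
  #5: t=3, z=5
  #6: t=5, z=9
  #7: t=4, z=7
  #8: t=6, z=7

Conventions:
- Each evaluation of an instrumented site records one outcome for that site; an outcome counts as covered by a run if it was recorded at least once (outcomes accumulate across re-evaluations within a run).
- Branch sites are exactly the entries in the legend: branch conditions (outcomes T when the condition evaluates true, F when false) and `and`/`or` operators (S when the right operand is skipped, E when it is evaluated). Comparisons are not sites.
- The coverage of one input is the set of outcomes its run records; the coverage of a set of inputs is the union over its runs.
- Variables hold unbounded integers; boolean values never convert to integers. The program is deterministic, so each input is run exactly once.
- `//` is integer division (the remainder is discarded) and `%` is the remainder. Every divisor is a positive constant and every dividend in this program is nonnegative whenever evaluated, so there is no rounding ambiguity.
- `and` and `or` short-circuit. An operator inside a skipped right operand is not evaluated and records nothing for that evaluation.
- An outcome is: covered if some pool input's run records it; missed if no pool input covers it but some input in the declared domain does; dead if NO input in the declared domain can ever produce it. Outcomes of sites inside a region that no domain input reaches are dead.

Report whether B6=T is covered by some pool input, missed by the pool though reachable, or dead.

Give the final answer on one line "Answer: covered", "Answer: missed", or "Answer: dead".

B6=T is recorded by pool input(s) 7, 8 -> covered

Answer: covered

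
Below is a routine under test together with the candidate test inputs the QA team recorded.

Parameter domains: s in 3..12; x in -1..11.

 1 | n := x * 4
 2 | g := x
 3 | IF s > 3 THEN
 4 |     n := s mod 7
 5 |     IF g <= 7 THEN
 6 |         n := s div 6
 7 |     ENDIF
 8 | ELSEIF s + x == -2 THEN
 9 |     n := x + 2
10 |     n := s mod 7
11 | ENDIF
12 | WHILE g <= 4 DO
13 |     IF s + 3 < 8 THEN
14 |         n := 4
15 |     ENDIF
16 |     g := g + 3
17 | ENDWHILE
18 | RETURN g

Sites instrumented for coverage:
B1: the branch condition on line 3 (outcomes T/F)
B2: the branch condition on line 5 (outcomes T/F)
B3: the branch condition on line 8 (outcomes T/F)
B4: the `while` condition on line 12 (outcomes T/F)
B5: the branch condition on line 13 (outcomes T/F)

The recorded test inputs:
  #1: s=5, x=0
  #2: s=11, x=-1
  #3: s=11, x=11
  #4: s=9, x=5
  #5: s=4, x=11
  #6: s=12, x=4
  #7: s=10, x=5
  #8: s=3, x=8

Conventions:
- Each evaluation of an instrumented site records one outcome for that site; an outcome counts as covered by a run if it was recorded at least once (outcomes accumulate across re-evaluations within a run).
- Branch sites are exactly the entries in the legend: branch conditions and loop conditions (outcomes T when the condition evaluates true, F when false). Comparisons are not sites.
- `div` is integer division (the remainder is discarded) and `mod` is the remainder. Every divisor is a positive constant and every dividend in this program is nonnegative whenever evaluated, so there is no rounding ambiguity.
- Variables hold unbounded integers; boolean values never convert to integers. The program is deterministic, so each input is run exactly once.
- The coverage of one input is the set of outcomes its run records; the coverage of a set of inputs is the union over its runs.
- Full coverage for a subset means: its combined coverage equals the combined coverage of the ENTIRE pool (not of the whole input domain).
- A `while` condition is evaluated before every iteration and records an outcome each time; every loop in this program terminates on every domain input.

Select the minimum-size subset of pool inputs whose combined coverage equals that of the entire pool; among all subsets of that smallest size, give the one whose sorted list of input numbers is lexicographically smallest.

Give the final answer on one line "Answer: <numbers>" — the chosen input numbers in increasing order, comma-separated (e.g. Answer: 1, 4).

run #1 (s=5, x=0) runs B1->T, B2->T, B4->T, B5->F, B4->T, B5->F, B4->F; records B1=T, B2=T, B4=T, B4=F, B5=F
run #2 (s=11, x=-1) runs B1->T, B2->T, B4->T, B5->F, B4->T, B5->F, B4->F; records B1=T, B2=T, B4=T, B4=F, B5=F
run #3 (s=11, x=11) runs B1->T, B2->F, B4->F; records B1=T, B2=F, B4=F
run #4 (s=9, x=5) runs B1->T, B2->T, B4->F; records B1=T, B2=T, B4=F
run #5 (s=4, x=11) runs B1->T, B2->F, B4->F; records B1=T, B2=F, B4=F
run #6 (s=12, x=4) runs B1->T, B2->T, B4->T, B5->F, B4->F; records B1=T, B2=T, B4=T, B4=F, B5=F
run #7 (s=10, x=5) runs B1->T, B2->T, B4->F; records B1=T, B2=T, B4=F
run #8 (s=3, x=8) runs B1->F, B3->F, B4->F; records B1=F, B3=F, B4=F
together the pool reaches 8 outcomes: B1=T, B1=F, B2=T, B2=F, B3=F, B4=T, B4=F, B5=F
checked all size-1 subsets: none covers 8 outcomes (max 5/8)
checked all size-2 subsets: none covers 8 outcomes (max 7/8)
inputs {1, 3, 8} (size 3) cover everything; no size-3 subset with a lexicographically smaller index list covers all 8

Answer: 1, 3, 8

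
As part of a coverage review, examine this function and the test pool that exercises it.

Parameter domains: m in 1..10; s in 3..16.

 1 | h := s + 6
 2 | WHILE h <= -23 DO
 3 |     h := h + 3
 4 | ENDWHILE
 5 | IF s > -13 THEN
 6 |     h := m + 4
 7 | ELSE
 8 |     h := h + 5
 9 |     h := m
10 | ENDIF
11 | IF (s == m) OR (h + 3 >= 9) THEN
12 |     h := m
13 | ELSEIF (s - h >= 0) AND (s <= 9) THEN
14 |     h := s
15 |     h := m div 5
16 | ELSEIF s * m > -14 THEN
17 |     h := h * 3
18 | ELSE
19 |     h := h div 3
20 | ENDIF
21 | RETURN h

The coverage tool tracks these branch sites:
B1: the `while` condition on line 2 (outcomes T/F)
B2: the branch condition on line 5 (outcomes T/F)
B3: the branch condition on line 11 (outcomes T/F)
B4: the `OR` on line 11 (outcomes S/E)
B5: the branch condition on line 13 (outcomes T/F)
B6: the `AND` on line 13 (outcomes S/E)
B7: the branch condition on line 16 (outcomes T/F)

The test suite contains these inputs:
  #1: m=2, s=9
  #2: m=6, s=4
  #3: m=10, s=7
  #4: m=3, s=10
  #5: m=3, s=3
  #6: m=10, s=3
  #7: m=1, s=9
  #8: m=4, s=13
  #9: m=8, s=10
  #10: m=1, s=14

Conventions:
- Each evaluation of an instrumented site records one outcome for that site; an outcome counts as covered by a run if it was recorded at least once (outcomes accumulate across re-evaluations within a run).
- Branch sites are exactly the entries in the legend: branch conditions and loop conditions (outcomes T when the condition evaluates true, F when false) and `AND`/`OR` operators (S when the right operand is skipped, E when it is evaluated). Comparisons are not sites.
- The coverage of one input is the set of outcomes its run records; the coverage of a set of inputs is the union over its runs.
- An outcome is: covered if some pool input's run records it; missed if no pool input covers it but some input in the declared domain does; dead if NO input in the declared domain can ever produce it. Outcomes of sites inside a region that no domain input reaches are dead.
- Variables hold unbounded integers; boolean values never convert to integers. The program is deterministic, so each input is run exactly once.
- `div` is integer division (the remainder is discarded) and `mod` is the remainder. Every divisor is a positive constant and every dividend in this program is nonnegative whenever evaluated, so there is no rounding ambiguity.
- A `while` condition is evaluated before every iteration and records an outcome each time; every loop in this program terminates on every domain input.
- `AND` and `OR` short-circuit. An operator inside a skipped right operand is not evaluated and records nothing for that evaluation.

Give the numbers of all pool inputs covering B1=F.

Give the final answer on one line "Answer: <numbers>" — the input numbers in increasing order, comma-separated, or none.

input #1 (m=2, s=9): hits B1=F
input #2 (m=6, s=4): hits B1=F
input #3 (m=10, s=7): hits B1=F
input #4 (m=3, s=10): hits B1=F
input #5 (m=3, s=3): hits B1=F
input #6 (m=10, s=3): hits B1=F
input #7 (m=1, s=9): hits B1=F
input #8 (m=4, s=13): hits B1=F
input #9 (m=8, s=10): hits B1=F
input #10 (m=1, s=14): hits B1=F

Answer: 1, 2, 3, 4, 5, 6, 7, 8, 9, 10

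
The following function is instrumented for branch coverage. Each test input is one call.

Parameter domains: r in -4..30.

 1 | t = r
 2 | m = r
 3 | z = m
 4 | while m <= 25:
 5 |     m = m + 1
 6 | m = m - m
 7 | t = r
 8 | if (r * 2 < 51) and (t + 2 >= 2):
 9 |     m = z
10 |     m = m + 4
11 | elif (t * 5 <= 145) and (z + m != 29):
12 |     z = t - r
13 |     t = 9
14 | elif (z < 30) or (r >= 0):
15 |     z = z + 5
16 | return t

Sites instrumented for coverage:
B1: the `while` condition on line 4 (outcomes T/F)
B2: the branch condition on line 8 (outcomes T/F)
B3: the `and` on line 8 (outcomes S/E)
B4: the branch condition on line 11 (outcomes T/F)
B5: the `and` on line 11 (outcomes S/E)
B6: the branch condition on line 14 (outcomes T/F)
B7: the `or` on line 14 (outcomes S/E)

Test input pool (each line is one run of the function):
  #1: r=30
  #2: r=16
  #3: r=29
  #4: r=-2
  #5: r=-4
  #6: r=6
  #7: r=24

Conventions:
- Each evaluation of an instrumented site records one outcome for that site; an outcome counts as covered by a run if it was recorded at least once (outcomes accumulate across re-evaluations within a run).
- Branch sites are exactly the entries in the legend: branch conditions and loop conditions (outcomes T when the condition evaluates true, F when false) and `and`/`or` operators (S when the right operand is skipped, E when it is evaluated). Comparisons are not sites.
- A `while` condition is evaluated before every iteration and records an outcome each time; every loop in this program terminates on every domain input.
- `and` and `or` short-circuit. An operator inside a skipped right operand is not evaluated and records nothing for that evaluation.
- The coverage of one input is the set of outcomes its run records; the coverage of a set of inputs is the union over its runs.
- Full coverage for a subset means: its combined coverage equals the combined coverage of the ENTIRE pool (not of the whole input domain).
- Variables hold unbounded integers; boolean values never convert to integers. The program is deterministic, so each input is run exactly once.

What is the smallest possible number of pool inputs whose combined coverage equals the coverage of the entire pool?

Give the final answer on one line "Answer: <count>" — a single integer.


input #1, r=30: events B1->F, B3->S, B2->F, B5->S, B4->F, B7->E, B6->T; outcomes B1=F, B2=F, B3=S, B4=F, B5=S, B6=T, B7=E
input #2, r=16: events B1->T, B1->T, B1->T, B1->T, B1->T, B1->T, B1->T, B1->T, B1->T, B1->T, B1->F, B3->E, B2->T; outcomes B1=T, B1=F, B2=T, B3=E
input #3, r=29: events B1->F, B3->S, B2->F, B5->E, B4->F, B7->S, B6->T; outcomes B1=F, B2=F, B3=S, B4=F, B5=E, B6=T, B7=S
input #4, r=-2: events B1->T, B1->T, B1->T, B1->T, B1->T, B1->T, B1->T, B1->T, B1->T, B1->T, B1->T, B1->T, B1->T, B1->T, ...; outcomes B1=T, B1=F, B2=F, B3=E, B4=T, B5=E
input #5, r=-4: events B1->T, B1->T, B1->T, B1->T, B1->T, B1->T, B1->T, B1->T, B1->T, B1->T, B1->T, B1->T, B1->T, B1->T, ...; outcomes B1=T, B1=F, B2=F, B3=E, B4=T, B5=E
input #6, r=6: events B1->T, B1->T, B1->T, B1->T, B1->T, B1->T, B1->T, B1->T, B1->T, B1->T, B1->T, B1->T, B1->T, B1->T, ...; outcomes B1=T, B1=F, B2=T, B3=E
input #7, r=24: events B1->T, B1->T, B1->F, B3->E, B2->T; outcomes B1=T, B1=F, B2=T, B3=E
pool-wide coverage (13 outcomes): B1=T, B1=F, B2=T, B2=F, B3=S, B3=E, B4=T, B4=F, B5=S, B5=E, B6=T, B7=S, B7=E
size 1 is not enough: best union over all size-1 subsets is 7/13
size 2 is not enough: best union over all size-2 subsets is 11/13
size 3 is not enough: best union over all size-3 subsets is 12/13
inputs {1, 2, 3, 4} (size 4) cover everything; no size-4 subset with a lexicographically smaller index list covers all 13
Answer: 4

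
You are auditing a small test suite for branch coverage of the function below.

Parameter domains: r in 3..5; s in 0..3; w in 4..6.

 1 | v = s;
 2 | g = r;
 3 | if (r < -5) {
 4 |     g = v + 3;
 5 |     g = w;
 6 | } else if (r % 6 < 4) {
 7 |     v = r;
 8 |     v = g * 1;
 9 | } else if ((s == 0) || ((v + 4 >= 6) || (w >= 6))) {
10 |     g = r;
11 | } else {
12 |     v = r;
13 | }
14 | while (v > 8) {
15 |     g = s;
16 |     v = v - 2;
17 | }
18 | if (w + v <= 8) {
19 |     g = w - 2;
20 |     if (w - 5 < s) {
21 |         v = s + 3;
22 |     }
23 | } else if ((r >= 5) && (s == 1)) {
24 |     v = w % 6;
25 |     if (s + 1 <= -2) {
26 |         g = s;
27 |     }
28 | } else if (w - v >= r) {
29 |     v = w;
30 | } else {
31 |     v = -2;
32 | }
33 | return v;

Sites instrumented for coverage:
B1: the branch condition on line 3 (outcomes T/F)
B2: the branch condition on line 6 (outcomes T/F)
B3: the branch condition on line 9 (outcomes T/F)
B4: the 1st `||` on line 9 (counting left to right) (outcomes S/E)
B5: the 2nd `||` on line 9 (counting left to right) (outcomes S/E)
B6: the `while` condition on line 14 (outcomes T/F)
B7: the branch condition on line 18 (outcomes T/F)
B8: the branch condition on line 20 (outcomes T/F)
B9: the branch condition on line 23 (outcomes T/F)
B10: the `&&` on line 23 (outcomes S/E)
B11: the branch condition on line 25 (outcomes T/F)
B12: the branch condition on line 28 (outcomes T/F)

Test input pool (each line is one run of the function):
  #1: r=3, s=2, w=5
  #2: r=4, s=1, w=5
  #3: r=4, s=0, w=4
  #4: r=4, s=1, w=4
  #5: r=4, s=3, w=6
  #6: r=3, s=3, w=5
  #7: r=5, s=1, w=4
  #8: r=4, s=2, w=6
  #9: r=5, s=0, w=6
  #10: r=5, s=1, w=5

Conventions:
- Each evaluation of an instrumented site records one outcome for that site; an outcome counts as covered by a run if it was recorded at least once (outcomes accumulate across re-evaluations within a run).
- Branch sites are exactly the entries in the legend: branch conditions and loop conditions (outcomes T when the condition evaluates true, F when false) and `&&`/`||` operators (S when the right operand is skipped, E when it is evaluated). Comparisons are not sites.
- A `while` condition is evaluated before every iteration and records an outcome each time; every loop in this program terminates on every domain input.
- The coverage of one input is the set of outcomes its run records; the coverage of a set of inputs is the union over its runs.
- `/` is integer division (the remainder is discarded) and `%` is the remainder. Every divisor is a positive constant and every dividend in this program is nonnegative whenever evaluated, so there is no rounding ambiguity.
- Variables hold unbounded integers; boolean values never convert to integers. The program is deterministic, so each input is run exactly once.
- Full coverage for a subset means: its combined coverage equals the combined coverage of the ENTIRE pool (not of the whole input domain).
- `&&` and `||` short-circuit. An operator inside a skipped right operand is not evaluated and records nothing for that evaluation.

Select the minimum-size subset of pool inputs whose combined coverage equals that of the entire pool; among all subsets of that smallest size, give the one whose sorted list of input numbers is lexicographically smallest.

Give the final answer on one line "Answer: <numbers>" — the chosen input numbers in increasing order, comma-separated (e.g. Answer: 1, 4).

#1 (r=3, s=2, w=5) -> covered: B1=F, B2=T, B6=F, B7=T, B8=T
#2 (r=4, s=1, w=5) -> covered: B1=F, B2=F, B3=F, B4=E, B5=E, B6=F, B7=F, B9=F, B10=S, B12=F
#3 (r=4, s=0, w=4) -> covered: B1=F, B2=F, B3=T, B4=S, B6=F, B7=T, B8=T
#4 (r=4, s=1, w=4) -> covered: B1=F, B2=F, B3=F, B4=E, B5=E, B6=F, B7=T, B8=T
#5 (r=4, s=3, w=6) -> covered: B1=F, B2=F, B3=T, B4=E, B5=S, B6=F, B7=F, B9=F, B10=S, B12=F
#6 (r=3, s=3, w=5) -> covered: B1=F, B2=T, B6=F, B7=T, B8=T
#7 (r=5, s=1, w=4) -> covered: B1=F, B2=F, B3=F, B4=E, B5=E, B6=F, B7=F, B9=T, B10=E, B11=F
#8 (r=4, s=2, w=6) -> covered: B1=F, B2=F, B3=T, B4=E, B5=S, B6=F, B7=T, B8=T
#9 (r=5, s=0, w=6) -> covered: B1=F, B2=F, B3=T, B4=S, B6=F, B7=T, B8=F
#10 (r=5, s=1, w=5) -> covered: B1=F, B2=F, B3=F, B4=E, B5=E, B6=F, B7=F, B9=T, B10=E, B11=F
the full pool covers 20 outcomes: B1=F, B2=T, B2=F, B3=T, B3=F, B4=S, B4=E, B5=S, B5=E, B6=F, B7=T, B7=F, B8=T, B8=F, B9=T, B9=F, B10=S, B10=E, B11=F, B12=F
checked all size-1 subsets: none covers 20 outcomes (max 10/20)
checked all size-2 subsets: none covers 20 outcomes (max 15/20)
checked all size-3 subsets: none covers 20 outcomes (max 18/20)
at size 4, {1, 5, 7, 9} reaches all 20 outcomes; every lexicographically earlier size-4 subset fails

Answer: 1, 5, 7, 9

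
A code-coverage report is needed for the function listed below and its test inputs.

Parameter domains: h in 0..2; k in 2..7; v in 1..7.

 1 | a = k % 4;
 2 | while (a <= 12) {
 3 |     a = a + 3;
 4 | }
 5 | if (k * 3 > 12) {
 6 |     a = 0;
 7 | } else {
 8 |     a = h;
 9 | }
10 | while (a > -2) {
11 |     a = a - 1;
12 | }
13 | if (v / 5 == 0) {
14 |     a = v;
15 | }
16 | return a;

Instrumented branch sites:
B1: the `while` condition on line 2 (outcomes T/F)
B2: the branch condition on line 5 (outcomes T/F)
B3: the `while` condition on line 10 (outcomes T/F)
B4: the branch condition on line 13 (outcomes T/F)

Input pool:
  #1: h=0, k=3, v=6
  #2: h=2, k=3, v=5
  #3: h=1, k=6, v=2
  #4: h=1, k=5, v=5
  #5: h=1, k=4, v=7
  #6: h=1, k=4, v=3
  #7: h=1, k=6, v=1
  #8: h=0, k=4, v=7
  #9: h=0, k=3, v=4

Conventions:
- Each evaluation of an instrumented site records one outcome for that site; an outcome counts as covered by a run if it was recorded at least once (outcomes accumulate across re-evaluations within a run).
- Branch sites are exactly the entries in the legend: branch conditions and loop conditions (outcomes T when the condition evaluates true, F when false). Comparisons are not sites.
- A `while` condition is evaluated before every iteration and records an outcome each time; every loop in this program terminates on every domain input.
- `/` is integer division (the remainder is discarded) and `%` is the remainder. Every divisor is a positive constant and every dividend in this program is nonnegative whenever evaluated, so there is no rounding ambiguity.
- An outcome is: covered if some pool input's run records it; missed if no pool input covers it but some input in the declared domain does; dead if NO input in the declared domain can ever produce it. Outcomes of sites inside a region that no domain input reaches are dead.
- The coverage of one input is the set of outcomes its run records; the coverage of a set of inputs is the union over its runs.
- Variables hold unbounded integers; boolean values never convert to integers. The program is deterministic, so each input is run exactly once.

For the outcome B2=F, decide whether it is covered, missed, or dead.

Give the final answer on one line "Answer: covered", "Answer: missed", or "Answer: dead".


B2=F is recorded by pool input(s) 1, 2, 5, 6, 8, 9 -> covered
Answer: covered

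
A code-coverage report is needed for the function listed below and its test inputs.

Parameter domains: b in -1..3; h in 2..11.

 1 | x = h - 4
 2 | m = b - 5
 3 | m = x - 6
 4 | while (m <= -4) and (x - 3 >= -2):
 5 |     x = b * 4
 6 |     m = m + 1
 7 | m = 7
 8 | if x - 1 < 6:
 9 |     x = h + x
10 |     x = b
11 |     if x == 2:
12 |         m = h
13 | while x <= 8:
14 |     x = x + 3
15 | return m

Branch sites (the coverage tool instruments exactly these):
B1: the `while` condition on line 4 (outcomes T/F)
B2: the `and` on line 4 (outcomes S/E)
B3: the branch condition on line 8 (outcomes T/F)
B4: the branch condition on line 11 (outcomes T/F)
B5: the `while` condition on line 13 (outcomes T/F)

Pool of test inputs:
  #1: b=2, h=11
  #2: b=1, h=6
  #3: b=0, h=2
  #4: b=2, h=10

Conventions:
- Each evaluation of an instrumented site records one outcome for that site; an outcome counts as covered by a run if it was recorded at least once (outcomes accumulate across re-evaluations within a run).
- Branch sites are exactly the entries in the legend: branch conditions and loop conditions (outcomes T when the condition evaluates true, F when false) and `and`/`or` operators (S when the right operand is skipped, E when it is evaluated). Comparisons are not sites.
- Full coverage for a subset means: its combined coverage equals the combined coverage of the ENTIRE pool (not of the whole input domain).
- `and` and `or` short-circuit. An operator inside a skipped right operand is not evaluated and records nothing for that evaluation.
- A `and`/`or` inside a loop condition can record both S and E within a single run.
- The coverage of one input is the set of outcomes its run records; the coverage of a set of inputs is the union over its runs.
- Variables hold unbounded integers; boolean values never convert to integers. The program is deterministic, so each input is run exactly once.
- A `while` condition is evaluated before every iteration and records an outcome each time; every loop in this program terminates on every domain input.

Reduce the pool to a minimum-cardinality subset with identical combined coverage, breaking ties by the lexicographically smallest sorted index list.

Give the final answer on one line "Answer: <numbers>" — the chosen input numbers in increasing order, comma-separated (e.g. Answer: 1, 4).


test 1 (b=2, h=11) fires B2->S, B1->F, B3->F, B5->T, B5->F; hits B1=F, B2=S, B3=F, B5=T, B5=F
test 2 (b=1, h=6) fires B2->E, B1->T, B2->S, B1->F, B3->T, B4->F, B5->T, B5->T, B5->T, B5->F; hits B1=T, B1=F, B2=S, B2=E, B3=T, B4=F, B5=T, B5=F
test 3 (b=0, h=2) fires B2->E, B1->F, B3->T, B4->F, B5->T, B5->T, B5->T, B5->F; hits B1=F, B2=E, B3=T, B4=F, B5=T, B5=F
test 4 (b=2, h=10) fires B2->S, B1->F, B3->T, B4->T, B5->T, B5->T, B5->T, B5->F; hits B1=F, B2=S, B3=T, B4=T, B5=T, B5=F
union over all inputs: B1=T, B1=F, B2=S, B2=E, B3=T, B3=F, B4=T, B4=F, B5=T, B5=F (10 outcomes)
every size-1 subset falls short of the 10 outcomes (best: 8/10)
every size-2 subset falls short of the 10 outcomes (best: 9/10)
the canonical winner is {1, 2, 4}: size 3, full 10-outcome coverage, earliest index list among size-3 covers
Answer: 1, 2, 4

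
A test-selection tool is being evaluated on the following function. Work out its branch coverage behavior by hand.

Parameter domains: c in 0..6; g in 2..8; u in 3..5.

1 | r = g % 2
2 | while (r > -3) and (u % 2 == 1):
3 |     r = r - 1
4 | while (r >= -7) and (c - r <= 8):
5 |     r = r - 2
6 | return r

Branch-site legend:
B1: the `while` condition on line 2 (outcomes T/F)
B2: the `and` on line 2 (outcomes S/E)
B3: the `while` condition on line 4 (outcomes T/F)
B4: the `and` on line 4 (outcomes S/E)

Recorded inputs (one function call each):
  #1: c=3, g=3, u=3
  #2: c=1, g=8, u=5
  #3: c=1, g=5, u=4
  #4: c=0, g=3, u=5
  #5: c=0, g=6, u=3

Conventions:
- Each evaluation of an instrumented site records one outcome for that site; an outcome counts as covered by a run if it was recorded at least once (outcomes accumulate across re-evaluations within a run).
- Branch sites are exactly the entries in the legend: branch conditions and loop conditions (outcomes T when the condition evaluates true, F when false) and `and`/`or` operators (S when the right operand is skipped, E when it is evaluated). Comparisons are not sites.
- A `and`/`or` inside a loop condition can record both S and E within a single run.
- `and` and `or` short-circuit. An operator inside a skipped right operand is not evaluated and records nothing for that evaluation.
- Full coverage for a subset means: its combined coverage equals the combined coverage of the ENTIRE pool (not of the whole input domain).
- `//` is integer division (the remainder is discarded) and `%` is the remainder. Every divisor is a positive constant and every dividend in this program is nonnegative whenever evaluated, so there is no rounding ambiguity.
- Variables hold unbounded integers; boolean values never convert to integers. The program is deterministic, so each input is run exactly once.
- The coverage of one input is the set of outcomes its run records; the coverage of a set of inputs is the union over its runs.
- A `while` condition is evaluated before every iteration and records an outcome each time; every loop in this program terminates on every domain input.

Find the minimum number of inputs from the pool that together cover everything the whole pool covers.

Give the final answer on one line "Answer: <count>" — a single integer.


input #1 (c=3, g=3, u=3): events B2->E, B1->T, B2->E, B1->T, B2->E, B1->T, B2->E, B1->T, B2->S, B1->F, B4->E, B3->T, B4->E, B3->T, ...; covers B1=T, B1=F, B2=S, B2=E, B3=T, B3=F, B4=E
input #2 (c=1, g=8, u=5): events B2->E, B1->T, B2->E, B1->T, B2->E, B1->T, B2->S, B1->F, B4->E, B3->T, B4->E, B3->T, B4->E, B3->T, ...; covers B1=T, B1=F, B2=S, B2=E, B3=T, B3=F, B4=S, B4=E
input #3 (c=1, g=5, u=4): events B2->E, B1->F, B4->E, B3->T, B4->E, B3->T, B4->E, B3->T, B4->E, B3->T, B4->E, B3->T, B4->S, B3->F; covers B1=F, B2=E, B3=T, B3=F, B4=S, B4=E
input #4 (c=0, g=3, u=5): events B2->E, B1->T, B2->E, B1->T, B2->E, B1->T, B2->E, B1->T, B2->S, B1->F, B4->E, B3->T, B4->E, B3->T, ...; covers B1=T, B1=F, B2=S, B2=E, B3=T, B3=F, B4=S, B4=E
input #5 (c=0, g=6, u=3): events B2->E, B1->T, B2->E, B1->T, B2->E, B1->T, B2->S, B1->F, B4->E, B3->T, B4->E, B3->T, B4->E, B3->T, ...; covers B1=T, B1=F, B2=S, B2=E, B3=T, B3=F, B4=S, B4=E
union over all inputs: B1=T, B1=F, B2=S, B2=E, B3=T, B3=F, B4=S, B4=E (8 outcomes)
at size 1, {2} reaches all 8 outcomes; every lexicographically earlier size-1 subset fails
Answer: 1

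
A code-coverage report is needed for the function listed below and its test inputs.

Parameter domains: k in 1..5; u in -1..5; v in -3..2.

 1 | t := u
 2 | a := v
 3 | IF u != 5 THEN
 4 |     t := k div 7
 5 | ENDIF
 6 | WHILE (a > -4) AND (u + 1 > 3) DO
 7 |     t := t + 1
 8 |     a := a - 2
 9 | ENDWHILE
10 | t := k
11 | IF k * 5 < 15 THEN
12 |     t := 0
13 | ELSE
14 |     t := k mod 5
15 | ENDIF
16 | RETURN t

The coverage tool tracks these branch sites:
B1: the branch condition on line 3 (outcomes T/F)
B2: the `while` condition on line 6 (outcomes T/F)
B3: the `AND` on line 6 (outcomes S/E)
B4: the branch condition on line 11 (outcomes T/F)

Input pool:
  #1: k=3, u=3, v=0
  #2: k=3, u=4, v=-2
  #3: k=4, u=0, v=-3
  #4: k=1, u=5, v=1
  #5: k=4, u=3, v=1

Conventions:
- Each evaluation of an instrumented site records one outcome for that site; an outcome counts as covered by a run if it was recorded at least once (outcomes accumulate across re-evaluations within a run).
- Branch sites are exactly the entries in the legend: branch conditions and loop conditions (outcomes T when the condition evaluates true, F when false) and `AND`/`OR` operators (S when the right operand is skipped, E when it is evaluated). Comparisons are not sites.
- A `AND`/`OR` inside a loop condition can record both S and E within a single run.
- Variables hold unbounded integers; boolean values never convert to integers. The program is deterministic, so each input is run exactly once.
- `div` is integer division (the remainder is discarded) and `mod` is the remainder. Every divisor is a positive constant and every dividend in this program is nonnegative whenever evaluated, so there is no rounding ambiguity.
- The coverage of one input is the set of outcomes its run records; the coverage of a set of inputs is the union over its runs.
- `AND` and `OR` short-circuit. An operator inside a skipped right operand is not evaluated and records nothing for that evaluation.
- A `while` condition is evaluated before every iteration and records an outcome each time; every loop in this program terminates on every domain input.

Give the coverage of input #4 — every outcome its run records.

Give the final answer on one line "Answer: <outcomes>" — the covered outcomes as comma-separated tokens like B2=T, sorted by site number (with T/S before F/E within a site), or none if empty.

Event log for input #4 (k=1, u=5, v=1):
  B1->F, B3->E, B2->T, B3->E, B2->T, B3->E, B2->T, B3->S, B2->F, B4->T
collecting distinct outcomes: B1=F, B2=T, B2=F, B3=S, B3=E, B4=T

Answer: B1=F, B2=T, B2=F, B3=S, B3=E, B4=T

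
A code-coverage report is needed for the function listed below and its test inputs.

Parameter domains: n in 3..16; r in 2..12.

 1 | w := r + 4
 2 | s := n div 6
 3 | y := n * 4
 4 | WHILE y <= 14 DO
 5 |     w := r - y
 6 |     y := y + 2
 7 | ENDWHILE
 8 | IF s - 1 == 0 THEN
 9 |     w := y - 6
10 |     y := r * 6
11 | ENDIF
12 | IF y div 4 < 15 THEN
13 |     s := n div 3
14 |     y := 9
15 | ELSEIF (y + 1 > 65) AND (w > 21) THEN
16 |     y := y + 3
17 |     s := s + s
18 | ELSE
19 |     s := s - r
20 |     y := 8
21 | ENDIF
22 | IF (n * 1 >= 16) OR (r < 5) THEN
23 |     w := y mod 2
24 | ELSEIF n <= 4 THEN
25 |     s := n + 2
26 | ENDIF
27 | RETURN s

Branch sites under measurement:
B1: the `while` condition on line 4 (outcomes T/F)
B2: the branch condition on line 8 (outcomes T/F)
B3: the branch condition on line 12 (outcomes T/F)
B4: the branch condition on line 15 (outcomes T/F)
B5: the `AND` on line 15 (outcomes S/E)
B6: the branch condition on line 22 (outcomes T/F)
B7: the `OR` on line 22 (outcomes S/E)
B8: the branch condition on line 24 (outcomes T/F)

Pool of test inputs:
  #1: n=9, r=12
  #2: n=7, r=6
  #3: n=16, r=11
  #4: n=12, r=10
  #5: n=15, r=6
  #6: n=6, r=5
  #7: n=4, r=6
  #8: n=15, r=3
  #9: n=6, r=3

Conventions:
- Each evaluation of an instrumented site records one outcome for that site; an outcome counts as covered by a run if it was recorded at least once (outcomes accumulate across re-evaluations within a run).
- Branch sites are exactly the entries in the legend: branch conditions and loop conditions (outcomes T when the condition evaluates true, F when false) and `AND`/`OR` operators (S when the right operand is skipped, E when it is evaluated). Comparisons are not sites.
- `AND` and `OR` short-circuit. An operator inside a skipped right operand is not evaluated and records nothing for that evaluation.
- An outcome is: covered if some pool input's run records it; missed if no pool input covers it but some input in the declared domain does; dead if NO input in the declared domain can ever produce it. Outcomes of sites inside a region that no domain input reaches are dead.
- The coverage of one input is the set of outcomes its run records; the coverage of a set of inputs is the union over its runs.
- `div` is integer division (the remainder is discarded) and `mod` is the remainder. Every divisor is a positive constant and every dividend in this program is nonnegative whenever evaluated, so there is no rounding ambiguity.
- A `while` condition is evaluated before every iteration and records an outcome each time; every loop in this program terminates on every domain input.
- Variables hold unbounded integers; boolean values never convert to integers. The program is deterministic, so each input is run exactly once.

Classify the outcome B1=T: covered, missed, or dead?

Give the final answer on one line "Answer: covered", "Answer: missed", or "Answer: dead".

no pool input records B1=T
but domain input (n=3, r=2) does record it -> reachable, so missed

Answer: missed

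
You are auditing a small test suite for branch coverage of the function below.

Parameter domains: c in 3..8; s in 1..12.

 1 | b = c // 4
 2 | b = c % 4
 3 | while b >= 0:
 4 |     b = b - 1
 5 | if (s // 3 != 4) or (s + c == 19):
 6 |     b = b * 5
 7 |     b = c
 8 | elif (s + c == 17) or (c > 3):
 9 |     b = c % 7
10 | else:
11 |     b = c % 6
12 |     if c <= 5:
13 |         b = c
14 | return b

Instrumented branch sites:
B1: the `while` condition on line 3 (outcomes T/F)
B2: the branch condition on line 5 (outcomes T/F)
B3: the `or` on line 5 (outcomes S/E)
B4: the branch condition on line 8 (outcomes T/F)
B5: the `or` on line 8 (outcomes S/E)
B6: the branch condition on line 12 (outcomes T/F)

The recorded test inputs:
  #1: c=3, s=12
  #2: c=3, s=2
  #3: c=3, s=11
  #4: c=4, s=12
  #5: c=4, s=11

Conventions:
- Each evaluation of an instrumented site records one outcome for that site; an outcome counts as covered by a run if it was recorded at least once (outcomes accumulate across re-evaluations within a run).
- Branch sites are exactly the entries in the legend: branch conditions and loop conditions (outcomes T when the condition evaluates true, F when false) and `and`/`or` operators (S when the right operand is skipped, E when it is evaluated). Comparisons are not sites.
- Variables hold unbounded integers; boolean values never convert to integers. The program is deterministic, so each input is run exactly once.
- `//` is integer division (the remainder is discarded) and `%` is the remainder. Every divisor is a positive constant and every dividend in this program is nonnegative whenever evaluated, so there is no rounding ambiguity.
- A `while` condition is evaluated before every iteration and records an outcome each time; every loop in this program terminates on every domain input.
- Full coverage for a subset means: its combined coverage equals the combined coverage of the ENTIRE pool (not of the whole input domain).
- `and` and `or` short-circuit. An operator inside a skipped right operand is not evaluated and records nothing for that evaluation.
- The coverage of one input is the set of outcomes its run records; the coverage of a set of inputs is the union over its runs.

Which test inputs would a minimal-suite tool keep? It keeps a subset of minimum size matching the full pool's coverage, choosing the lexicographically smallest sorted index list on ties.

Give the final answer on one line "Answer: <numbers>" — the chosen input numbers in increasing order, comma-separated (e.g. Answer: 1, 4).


input #1 (c=3, s=12): covers B1=T, B1=F, B2=F, B3=E, B4=F, B5=E, B6=T
input #2 (c=3, s=2): covers B1=T, B1=F, B2=T, B3=S
input #3 (c=3, s=11): covers B1=T, B1=F, B2=T, B3=S
input #4 (c=4, s=12): covers B1=T, B1=F, B2=F, B3=E, B4=T, B5=E
input #5 (c=4, s=11): covers B1=T, B1=F, B2=T, B3=S
the full pool covers 10 outcomes: B1=T, B1=F, B2=T, B2=F, B3=S, B3=E, B4=T, B4=F, B5=E, B6=T
every size-1 subset falls short of the 10 outcomes (best: 7/10)
every size-2 subset falls short of the 10 outcomes (best: 9/10)
the canonical winner is {1, 2, 4}: size 3, full 10-outcome coverage, earliest index list among size-3 covers
Answer: 1, 2, 4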